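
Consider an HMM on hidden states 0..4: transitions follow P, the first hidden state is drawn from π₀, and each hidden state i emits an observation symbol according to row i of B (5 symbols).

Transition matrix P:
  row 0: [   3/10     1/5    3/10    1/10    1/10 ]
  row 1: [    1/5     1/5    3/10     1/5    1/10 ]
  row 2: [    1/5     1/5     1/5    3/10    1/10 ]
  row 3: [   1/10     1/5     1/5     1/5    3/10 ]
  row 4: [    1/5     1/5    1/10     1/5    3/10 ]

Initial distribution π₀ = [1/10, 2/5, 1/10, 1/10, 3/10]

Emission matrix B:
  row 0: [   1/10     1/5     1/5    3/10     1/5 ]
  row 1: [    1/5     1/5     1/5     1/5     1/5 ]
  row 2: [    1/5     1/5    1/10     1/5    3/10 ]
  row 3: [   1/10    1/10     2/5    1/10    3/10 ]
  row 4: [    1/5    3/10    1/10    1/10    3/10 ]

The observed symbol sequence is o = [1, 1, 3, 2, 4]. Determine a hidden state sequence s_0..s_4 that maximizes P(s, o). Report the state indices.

t=0: δ = [2.000e-02, 8.000e-02, 2.000e-02, 1.000e-02, 9.000e-02]  (obs o_0=1)
t=1: δ = [3.600e-03, 3.600e-03, 4.800e-03, 1.800e-03, 8.100e-03]  ψ = [4, 4, 1, 4, 4]  (obs o_1=1)
t=2: δ = [4.860e-04, 3.240e-04, 2.160e-04, 1.620e-04, 2.430e-04]  ψ = [4, 4, 0, 4, 4]  (obs o_2=3)
t=3: δ = [2.916e-05, 1.944e-05, 1.458e-05, 2.592e-05, 7.290e-06]  ψ = [0, 0, 0, 1, 4]  (obs o_3=2)
t=4: δ = [1.750e-06, 1.166e-06, 2.624e-06, 1.555e-06, 2.333e-06]  ψ = [0, 0, 0, 3, 3]  (obs o_4=4)
backtrack: best end state = 2; path = [4, 4, 0, 0, 2]

path = [4, 4, 0, 0, 2]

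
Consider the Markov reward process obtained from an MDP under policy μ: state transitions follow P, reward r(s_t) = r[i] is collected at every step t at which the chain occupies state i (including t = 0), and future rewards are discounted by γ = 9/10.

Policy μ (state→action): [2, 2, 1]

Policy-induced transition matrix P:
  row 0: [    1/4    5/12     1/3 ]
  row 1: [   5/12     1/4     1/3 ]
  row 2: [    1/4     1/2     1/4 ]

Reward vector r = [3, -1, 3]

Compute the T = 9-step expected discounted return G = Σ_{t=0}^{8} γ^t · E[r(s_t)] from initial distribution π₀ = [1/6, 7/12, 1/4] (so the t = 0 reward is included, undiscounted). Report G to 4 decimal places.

t=0: π = [0.1667, 0.5833, 0.2500], E[r] = 0.6667, γ^t·E[r] = 0.666667, running G = 0.666667
t=1: π = [0.3472, 0.3403, 0.3125], E[r] = 1.6389, γ^t·E[r] = 1.475000, running G = 2.141667
t=2: π = [0.3067, 0.3860, 0.3073], E[r] = 1.4560, γ^t·E[r] = 1.179375, running G = 3.321042
t=3: π = [0.3143, 0.3779, 0.3077], E[r] = 1.4882, γ^t·E[r] = 1.084922, running G = 4.405964
t=4: π = [0.3130, 0.3793, 0.3077], E[r] = 1.4827, γ^t·E[r] = 0.972812, running G = 5.378776
t=5: π = [0.3132, 0.3791, 0.3077], E[r] = 1.4837, γ^t·E[r] = 0.876081, running G = 6.254856
t=6: π = [0.3132, 0.3791, 0.3077], E[r] = 1.4835, γ^t·E[r] = 0.788390, running G = 7.043246
t=7: π = [0.3132, 0.3791, 0.3077], E[r] = 1.4835, γ^t·E[r] = 0.709563, running G = 7.752809
t=8: π = [0.3132, 0.3791, 0.3077], E[r] = 1.4835, γ^t·E[r] = 0.638605, running G = 8.391414

G = 8.3914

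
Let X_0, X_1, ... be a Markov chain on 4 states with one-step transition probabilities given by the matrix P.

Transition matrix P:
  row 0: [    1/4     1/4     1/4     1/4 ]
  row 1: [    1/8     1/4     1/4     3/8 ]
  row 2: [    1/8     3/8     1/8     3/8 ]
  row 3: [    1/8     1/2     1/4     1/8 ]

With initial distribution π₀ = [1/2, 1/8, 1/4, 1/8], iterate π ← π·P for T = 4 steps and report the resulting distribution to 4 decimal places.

π = [0.1429, 0.3493, 0.2222, 0.2855]

t=0: π = [0.5000, 0.1250, 0.2500, 0.1250]
t=1: π = [0.1875, 0.3125, 0.2188, 0.2813]
t=2: π = [0.1484, 0.3477, 0.2227, 0.2813]
t=3: π = [0.1436, 0.3481, 0.2222, 0.2861]
t=4: π = [0.1429, 0.3493, 0.2222, 0.2855]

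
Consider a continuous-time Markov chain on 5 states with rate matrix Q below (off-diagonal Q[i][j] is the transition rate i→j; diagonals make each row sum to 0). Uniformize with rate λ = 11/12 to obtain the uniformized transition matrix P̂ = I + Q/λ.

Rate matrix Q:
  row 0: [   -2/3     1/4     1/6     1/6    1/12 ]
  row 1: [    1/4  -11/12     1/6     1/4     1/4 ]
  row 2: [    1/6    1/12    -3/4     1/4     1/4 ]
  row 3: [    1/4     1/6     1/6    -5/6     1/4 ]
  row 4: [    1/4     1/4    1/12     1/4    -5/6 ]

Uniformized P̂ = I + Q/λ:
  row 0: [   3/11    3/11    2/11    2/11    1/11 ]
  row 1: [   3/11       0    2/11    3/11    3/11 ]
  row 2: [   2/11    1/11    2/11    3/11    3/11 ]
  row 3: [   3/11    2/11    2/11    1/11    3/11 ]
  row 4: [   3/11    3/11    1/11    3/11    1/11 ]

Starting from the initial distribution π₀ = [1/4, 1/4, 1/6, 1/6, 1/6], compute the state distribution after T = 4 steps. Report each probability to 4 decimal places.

π = [0.2578, 0.1759, 0.1644, 0.2109, 0.1911]

t=0: π = [0.2500, 0.2500, 0.1667, 0.1667, 0.1667]
t=1: π = [0.2576, 0.1591, 0.1667, 0.2197, 0.1970]
t=2: π = [0.2576, 0.1791, 0.1639, 0.2094, 0.1901]
t=3: π = [0.2578, 0.1751, 0.1645, 0.2112, 0.1913]
t=4: π = [0.2578, 0.1759, 0.1644, 0.2109, 0.1911]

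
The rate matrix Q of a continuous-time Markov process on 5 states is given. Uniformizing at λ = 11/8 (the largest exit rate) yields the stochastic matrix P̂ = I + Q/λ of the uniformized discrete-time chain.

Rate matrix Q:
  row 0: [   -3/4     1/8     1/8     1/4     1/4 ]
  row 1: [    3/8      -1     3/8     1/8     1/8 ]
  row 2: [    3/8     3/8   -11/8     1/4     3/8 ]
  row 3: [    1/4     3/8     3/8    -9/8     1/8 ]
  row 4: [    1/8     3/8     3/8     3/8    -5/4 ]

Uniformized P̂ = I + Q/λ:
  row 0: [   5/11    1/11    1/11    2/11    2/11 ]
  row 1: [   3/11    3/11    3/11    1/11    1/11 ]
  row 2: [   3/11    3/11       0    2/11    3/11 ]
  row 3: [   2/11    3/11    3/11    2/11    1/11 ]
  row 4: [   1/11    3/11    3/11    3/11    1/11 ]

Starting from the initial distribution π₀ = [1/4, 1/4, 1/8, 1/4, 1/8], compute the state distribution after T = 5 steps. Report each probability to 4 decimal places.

π = [0.2810, 0.2216, 0.1742, 0.1751, 0.1481]

t=0: π = [0.2500, 0.2500, 0.1250, 0.2500, 0.1250]
t=1: π = [0.2727, 0.2273, 0.1932, 0.1705, 0.1364]
t=2: π = [0.2820, 0.2231, 0.1705, 0.1736, 0.1508]
t=3: π = [0.2808, 0.2215, 0.1750, 0.1752, 0.1475]
t=4: π = [0.2810, 0.2217, 0.1740, 0.1751, 0.1482]
t=5: π = [0.2810, 0.2216, 0.1742, 0.1751, 0.1481]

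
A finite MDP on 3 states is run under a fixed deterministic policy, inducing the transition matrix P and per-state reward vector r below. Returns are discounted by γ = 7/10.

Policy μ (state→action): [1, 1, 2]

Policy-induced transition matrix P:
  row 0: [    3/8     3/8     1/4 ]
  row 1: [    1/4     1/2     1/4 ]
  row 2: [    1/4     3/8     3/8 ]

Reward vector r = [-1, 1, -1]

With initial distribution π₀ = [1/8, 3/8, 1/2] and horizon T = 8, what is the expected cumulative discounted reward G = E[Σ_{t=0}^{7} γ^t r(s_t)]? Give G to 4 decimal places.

G = -0.5662

t=0: π = [0.1250, 0.3750, 0.5000], E[r] = -0.2500, γ^t·E[r] = -0.250000, running G = -0.250000
t=1: π = [0.2656, 0.4219, 0.3125], E[r] = -0.1563, γ^t·E[r] = -0.109375, running G = -0.359375
t=2: π = [0.2832, 0.4277, 0.2891], E[r] = -0.1445, γ^t·E[r] = -0.070820, running G = -0.430195
t=3: π = [0.2854, 0.4285, 0.2861], E[r] = -0.1431, γ^t·E[r] = -0.049072, running G = -0.479267
t=4: π = [0.2857, 0.4286, 0.2858], E[r] = -0.1429, γ^t·E[r] = -0.034306, running G = -0.513573
t=5: π = [0.2857, 0.4286, 0.2857], E[r] = -0.1429, γ^t·E[r] = -0.024011, running G = -0.537584
t=6: π = [0.2857, 0.4286, 0.2857], E[r] = -0.1429, γ^t·E[r] = -0.016807, running G = -0.554391
t=7: π = [0.2857, 0.4286, 0.2857], E[r] = -0.1429, γ^t·E[r] = -0.011765, running G = -0.566156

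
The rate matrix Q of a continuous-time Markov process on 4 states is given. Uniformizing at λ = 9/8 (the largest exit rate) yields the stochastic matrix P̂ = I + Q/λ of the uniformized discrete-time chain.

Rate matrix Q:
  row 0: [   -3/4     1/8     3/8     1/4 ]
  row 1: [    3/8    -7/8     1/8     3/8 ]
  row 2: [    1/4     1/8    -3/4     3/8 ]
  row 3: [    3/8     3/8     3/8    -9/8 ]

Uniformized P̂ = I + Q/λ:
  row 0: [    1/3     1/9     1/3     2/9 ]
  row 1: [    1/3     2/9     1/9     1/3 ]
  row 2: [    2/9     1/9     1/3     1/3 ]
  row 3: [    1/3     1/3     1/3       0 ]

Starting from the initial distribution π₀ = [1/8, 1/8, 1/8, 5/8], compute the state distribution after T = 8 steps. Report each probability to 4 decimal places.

π = [0.3008, 0.1812, 0.2930, 0.2250]

t=0: π = [0.1250, 0.1250, 0.1250, 0.6250]
t=1: π = [0.3194, 0.2639, 0.3056, 0.1111]
t=2: π = [0.2994, 0.1651, 0.2747, 0.2608]
t=3: π = [0.3028, 0.1874, 0.2966, 0.2131]
t=4: π = [0.3004, 0.1793, 0.2917, 0.2286]
t=5: π = [0.3009, 0.1818, 0.2935, 0.2237]
t=6: π = [0.3007, 0.1810, 0.2929, 0.2253]
t=7: π = [0.3008, 0.1813, 0.2931, 0.2248]
t=8: π = [0.3008, 0.1812, 0.2930, 0.2250]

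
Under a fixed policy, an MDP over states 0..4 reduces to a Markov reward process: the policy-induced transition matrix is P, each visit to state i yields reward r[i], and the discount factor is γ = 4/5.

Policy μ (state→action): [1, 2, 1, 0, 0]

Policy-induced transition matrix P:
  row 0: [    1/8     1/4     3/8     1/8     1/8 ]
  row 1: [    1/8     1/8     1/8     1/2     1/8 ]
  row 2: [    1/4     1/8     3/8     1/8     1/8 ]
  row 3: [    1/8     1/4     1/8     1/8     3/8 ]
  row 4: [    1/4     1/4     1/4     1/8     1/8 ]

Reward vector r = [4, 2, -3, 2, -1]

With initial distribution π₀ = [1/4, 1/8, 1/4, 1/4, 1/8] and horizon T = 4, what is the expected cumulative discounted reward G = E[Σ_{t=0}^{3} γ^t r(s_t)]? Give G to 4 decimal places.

t=0: π = [0.2500, 0.1250, 0.2500, 0.2500, 0.1250], E[r] = 0.8750, γ^t·E[r] = 0.875000, running G = 0.875000
t=1: π = [0.1719, 0.2031, 0.2656, 0.1719, 0.1875], E[r] = 0.4531, γ^t·E[r] = 0.362500, running G = 1.237500
t=2: π = [0.1816, 0.1914, 0.2578, 0.2012, 0.1680], E[r] = 0.5703, γ^t·E[r] = 0.365000, running G = 1.602500
t=3: π = [0.1782, 0.1938, 0.2559, 0.1968, 0.1753], E[r] = 0.5513, γ^t·E[r] = 0.282250, running G = 1.884750

G = 1.8848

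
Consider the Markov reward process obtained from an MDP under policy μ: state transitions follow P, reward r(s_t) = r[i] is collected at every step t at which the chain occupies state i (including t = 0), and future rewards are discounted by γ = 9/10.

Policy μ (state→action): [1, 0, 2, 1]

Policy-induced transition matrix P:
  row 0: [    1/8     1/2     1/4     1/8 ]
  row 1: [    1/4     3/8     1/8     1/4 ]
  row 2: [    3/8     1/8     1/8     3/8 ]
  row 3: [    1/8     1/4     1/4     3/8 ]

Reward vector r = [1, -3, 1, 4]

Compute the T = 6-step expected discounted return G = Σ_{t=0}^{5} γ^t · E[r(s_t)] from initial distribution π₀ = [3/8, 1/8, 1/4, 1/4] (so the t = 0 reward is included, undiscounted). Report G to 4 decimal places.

t=0: π = [0.3750, 0.1250, 0.2500, 0.2500], E[r] = 1.2500, γ^t·E[r] = 1.250000, running G = 1.250000
t=1: π = [0.2031, 0.3281, 0.2031, 0.2656], E[r] = 0.4844, γ^t·E[r] = 0.435938, running G = 1.685938
t=2: π = [0.2168, 0.3164, 0.1836, 0.2832], E[r] = 0.5840, γ^t·E[r] = 0.473027, running G = 2.158965
t=3: π = [0.2104, 0.3208, 0.1875, 0.2813], E[r] = 0.5605, γ^t·E[r] = 0.408639, running G = 2.567604
t=4: π = [0.2120, 0.3193, 0.1865, 0.2823], E[r] = 0.5698, γ^t·E[r] = 0.373822, running G = 2.941425
t=5: π = [0.2115, 0.3196, 0.1868, 0.2821], E[r] = 0.5679, γ^t·E[r] = 0.335345, running G = 3.276770

G = 3.2768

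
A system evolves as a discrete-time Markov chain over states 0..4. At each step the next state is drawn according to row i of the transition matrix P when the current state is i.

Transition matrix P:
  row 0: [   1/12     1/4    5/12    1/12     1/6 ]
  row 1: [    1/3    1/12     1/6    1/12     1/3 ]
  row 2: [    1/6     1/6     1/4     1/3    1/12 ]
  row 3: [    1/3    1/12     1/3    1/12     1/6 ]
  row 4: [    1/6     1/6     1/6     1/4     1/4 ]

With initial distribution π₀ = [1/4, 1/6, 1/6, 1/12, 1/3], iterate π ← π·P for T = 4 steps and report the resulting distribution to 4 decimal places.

t=0: π = [0.2500, 0.1667, 0.1667, 0.0833, 0.3333]
t=1: π = [0.1875, 0.1667, 0.2569, 0.1806, 0.2083]
t=2: π = [0.2089, 0.1534, 0.2650, 0.1823, 0.1904]
t=3: π = [0.2052, 0.1561, 0.2714, 0.1813, 0.1860]
t=4: π = [0.2058, 0.1556, 0.2708, 0.1822, 0.1856]

π = [0.2058, 0.1556, 0.2708, 0.1822, 0.1856]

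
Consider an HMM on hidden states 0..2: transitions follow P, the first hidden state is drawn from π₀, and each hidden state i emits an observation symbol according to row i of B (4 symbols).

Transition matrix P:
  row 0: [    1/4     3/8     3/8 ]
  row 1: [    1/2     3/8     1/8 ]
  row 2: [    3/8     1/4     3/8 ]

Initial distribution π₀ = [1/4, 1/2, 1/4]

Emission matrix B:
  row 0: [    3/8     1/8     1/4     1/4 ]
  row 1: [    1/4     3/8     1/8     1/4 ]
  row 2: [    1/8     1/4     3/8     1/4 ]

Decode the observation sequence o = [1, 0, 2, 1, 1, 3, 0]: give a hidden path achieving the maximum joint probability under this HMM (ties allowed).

t=0: δ = [3.125e-02, 1.875e-01, 6.250e-02]  (obs o_0=1)
t=1: δ = [3.516e-02, 1.758e-02, 2.930e-03]  ψ = [1, 1, 1]  (obs o_1=0)
t=2: δ = [2.197e-03, 1.648e-03, 4.944e-03]  ψ = [0, 0, 0]  (obs o_2=2)
t=3: δ = [2.317e-04, 4.635e-04, 4.635e-04]  ψ = [2, 2, 2]  (obs o_3=1)
t=4: δ = [2.897e-05, 6.518e-05, 4.345e-05]  ψ = [1, 1, 2]  (obs o_4=1)
t=5: δ = [8.147e-06, 6.110e-06, 4.074e-06]  ψ = [1, 1, 2]  (obs o_5=3)
t=6: δ = [1.146e-06, 7.638e-07, 3.819e-07]  ψ = [1, 0, 0]  (obs o_6=0)
backtrack: best end state = 0; path = [1, 0, 2, 1, 1, 1, 0]

path = [1, 0, 2, 1, 1, 1, 0]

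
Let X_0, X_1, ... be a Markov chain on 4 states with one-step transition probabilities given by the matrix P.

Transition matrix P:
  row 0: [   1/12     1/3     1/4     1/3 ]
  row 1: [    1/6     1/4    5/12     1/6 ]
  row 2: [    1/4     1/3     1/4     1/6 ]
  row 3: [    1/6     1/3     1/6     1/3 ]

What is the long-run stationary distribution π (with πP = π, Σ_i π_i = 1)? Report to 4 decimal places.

π = [0.1755, 0.3077, 0.2817, 0.2351]

Balance equations π_j = Σ_i π_i·P[i][j]:
  π_0 = 1/12·π_0 + 1/6·π_1 + 1/4·π_2 + 1/6·π_3
  π_1 = 1/3·π_0 + 1/4·π_1 + 1/3·π_2 + 1/3·π_3
  π_2 = 1/4·π_0 + 5/12·π_1 + 1/4·π_2 + 1/6·π_3
  normalize: π_0 + π_1 + π_2 + π_3 = 1
Solving the linear system gives exactly π = [162/923, 4/13, 20/71, 217/923].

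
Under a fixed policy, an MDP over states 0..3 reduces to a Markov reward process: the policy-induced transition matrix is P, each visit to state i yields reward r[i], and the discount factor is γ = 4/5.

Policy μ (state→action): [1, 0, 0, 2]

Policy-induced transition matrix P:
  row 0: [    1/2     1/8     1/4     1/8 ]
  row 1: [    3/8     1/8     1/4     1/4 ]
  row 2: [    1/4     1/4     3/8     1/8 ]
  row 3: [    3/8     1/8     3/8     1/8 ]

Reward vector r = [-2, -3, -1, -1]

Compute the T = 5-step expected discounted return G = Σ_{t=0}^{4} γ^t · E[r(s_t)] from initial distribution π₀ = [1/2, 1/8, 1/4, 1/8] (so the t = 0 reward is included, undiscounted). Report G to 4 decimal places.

t=0: π = [0.5000, 0.1250, 0.2500, 0.1250], E[r] = -1.7500, γ^t·E[r] = -1.750000, running G = -1.750000
t=1: π = [0.4063, 0.1563, 0.2969, 0.1406], E[r] = -1.7188, γ^t·E[r] = -1.375000, running G = -3.125000
t=2: π = [0.3887, 0.1621, 0.3047, 0.1445], E[r] = -1.7129, γ^t·E[r] = -1.096250, running G = -4.221250
t=3: π = [0.3855, 0.1631, 0.3062, 0.1453], E[r] = -1.7117, γ^t·E[r] = -0.876375, running G = -5.097625
t=4: π = [0.3849, 0.1633, 0.3064, 0.1454], E[r] = -1.7115, γ^t·E[r] = -0.701013, running G = -5.798638

G = -5.7986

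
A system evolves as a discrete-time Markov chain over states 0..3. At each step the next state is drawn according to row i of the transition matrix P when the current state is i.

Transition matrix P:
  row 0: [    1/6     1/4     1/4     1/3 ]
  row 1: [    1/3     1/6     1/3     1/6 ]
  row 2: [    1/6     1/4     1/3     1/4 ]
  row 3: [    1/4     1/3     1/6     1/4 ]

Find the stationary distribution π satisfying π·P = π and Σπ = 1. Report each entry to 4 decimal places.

π = [0.2290, 0.2499, 0.2729, 0.2483]

Balance equations π_j = Σ_i π_i·P[i][j]:
  π_0 = 1/6·π_0 + 1/3·π_1 + 1/6·π_2 + 1/4·π_3
  π_1 = 1/4·π_0 + 1/6·π_1 + 1/4·π_2 + 1/3·π_3
  π_2 = 1/4·π_0 + 1/3·π_1 + 1/3·π_2 + 1/6·π_3
  normalize: π_0 + π_1 + π_2 + π_3 = 1
Solving the linear system gives exactly π = [428/1869, 467/1869, 170/623, 464/1869].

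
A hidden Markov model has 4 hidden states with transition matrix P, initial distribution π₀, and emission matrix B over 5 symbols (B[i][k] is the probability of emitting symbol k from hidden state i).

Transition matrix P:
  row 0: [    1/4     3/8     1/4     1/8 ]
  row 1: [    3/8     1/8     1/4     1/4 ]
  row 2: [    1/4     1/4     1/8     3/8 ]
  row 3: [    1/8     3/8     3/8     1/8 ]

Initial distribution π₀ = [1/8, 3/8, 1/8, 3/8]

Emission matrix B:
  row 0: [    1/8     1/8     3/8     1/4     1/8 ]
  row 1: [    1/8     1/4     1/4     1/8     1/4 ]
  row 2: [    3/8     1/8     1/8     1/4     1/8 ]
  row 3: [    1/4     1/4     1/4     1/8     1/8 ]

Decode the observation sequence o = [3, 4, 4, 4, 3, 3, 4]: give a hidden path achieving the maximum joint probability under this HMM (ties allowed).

path = [3, 1, 0, 1, 0, 0, 1]

t=0: δ = [3.125e-02, 4.688e-02, 3.125e-02, 4.688e-02]  (obs o_0=3)
t=1: δ = [2.197e-03, 4.395e-03, 2.197e-03, 1.465e-03]  ψ = [1, 3, 3, 1]  (obs o_1=4)
t=2: δ = [2.060e-04, 2.060e-04, 1.373e-04, 1.373e-04]  ψ = [1, 0, 1, 1]  (obs o_2=4)
t=3: δ = [9.656e-06, 1.931e-05, 6.437e-06, 6.437e-06]  ψ = [1, 0, 0, 1]  (obs o_3=4)
t=4: δ = [1.810e-06, 4.526e-07, 1.207e-06, 6.035e-07]  ψ = [1, 0, 1, 1]  (obs o_4=3)
t=5: δ = [1.132e-07, 8.487e-08, 1.132e-07, 5.658e-08]  ψ = [0, 0, 0, 2]  (obs o_5=3)
t=6: δ = [3.978e-09, 1.061e-08, 3.536e-09, 5.304e-09]  ψ = [1, 0, 0, 2]  (obs o_6=4)
backtrack: best end state = 1; path = [3, 1, 0, 1, 0, 0, 1]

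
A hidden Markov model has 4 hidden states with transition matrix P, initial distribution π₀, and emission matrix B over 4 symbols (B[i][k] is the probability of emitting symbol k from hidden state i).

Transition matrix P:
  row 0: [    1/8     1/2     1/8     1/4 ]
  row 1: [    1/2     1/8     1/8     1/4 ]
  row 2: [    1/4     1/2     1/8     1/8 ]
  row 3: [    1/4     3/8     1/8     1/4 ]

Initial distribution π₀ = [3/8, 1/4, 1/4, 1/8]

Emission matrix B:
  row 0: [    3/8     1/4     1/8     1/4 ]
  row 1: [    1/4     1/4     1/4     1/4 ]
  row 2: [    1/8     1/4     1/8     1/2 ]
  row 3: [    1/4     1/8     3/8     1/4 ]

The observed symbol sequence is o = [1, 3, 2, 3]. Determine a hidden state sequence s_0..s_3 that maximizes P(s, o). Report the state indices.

path = [1, 0, 1, 0]

t=0: δ = [9.375e-02, 6.250e-02, 6.250e-02, 1.562e-02]  (obs o_0=1)
t=1: δ = [7.812e-03, 1.172e-02, 5.859e-03, 5.859e-03]  ψ = [1, 0, 0, 0]  (obs o_1=3)
t=2: δ = [7.324e-04, 9.766e-04, 1.831e-04, 1.099e-03]  ψ = [1, 0, 1, 1]  (obs o_2=2)
t=3: δ = [1.221e-04, 1.030e-04, 6.866e-05, 6.866e-05]  ψ = [1, 3, 3, 3]  (obs o_3=3)
backtrack: best end state = 0; path = [1, 0, 1, 0]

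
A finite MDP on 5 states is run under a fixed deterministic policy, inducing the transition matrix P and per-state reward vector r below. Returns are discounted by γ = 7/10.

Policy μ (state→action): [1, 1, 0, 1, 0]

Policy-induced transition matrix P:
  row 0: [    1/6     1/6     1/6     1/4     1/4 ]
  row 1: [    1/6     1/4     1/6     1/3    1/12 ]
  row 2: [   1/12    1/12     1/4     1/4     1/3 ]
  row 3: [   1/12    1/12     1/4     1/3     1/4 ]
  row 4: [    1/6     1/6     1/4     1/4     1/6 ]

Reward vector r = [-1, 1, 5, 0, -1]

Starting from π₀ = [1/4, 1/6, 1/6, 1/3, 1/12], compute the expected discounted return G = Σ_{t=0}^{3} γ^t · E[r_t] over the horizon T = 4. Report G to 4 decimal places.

t=0: π = [0.2500, 0.1667, 0.1667, 0.3333, 0.0833], E[r] = 0.6667, γ^t·E[r] = 0.666667, running G = 0.666667
t=1: π = [0.1250, 0.1389, 0.2153, 0.2917, 0.2292], E[r] = 0.8611, γ^t·E[r] = 0.602778, running G = 1.269444
t=2: π = [0.1244, 0.1360, 0.2280, 0.2859, 0.2257], E[r] = 0.9259, γ^t·E[r] = 0.453704, running G = 1.723148
t=3: π = [0.1238, 0.1352, 0.2283, 0.2852, 0.2275], E[r] = 0.9253, γ^t·E[r] = 0.317378, running G = 2.040526

G = 2.0405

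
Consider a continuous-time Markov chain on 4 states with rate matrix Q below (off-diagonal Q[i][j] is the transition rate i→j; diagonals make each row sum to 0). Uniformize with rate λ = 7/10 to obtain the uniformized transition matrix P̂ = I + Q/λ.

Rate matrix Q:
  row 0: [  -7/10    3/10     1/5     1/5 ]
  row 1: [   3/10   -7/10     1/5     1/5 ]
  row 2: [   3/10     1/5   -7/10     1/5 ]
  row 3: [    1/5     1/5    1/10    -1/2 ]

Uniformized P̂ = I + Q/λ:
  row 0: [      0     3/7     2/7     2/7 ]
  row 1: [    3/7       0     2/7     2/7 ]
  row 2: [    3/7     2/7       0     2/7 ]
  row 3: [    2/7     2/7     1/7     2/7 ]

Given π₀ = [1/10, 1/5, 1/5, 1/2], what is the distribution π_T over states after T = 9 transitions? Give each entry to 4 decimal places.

t=0: π = [0.1000, 0.2000, 0.2000, 0.5000]
t=1: π = [0.3143, 0.2429, 0.1571, 0.2857]
t=2: π = [0.2531, 0.2612, 0.2000, 0.2857]
t=3: π = [0.2793, 0.2472, 0.1878, 0.2857]
t=4: π = [0.2681, 0.2550, 0.1913, 0.2857]
t=5: π = [0.2729, 0.2512, 0.1903, 0.2857]
t=6: π = [0.2708, 0.2529, 0.1905, 0.2857]
t=7: π = [0.2717, 0.2521, 0.1905, 0.2857]
t=8: π = [0.2713, 0.2525, 0.1905, 0.2857]
t=9: π = [0.2715, 0.2523, 0.1905, 0.2857]

π = [0.2715, 0.2523, 0.1905, 0.2857]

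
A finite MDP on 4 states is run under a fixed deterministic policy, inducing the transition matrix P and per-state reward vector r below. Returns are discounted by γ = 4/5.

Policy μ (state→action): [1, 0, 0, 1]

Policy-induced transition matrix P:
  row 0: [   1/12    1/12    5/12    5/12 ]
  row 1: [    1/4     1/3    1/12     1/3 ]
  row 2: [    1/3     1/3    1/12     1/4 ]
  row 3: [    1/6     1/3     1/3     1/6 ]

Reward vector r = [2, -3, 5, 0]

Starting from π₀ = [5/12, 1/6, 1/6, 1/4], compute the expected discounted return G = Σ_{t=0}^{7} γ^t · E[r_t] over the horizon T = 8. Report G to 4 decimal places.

t=0: π = [0.4167, 0.1667, 0.1667, 0.2500], E[r] = 1.1667, γ^t·E[r] = 1.166667, running G = 1.166667
t=1: π = [0.1736, 0.2292, 0.2847, 0.3125], E[r] = 1.0833, γ^t·E[r] = 0.866667, running G = 2.033333
t=2: π = [0.2188, 0.2899, 0.2193, 0.2720], E[r] = 0.6644, γ^t·E[r] = 0.425185, running G = 2.458519
t=3: π = [0.2092, 0.2786, 0.2242, 0.2880], E[r] = 0.7036, γ^t·E[r] = 0.360247, running G = 2.818765
t=4: π = [0.2098, 0.2810, 0.2250, 0.2841], E[r] = 0.7017, γ^t·E[r] = 0.287427, running G = 3.106193
t=5: π = [0.2101, 0.2809, 0.2243, 0.2847], E[r] = 0.6991, γ^t·E[r] = 0.229075, running G = 3.335267
t=6: π = [0.2099, 0.2808, 0.2245, 0.2847], E[r] = 0.7002, γ^t·E[r] = 0.183558, running G = 3.518826
t=7: π = [0.2100, 0.2808, 0.2245, 0.2847], E[r] = 0.6999, γ^t·E[r] = 0.146780, running G = 3.665606

G = 3.6656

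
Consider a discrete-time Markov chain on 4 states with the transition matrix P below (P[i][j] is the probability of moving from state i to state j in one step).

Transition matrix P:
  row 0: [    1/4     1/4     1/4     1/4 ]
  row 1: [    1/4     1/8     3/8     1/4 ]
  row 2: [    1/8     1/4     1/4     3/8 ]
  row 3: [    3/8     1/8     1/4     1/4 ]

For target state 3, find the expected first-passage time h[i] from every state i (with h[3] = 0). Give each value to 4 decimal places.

First-step conditioning: h[3] = 0; for i ≠ 3, h[i] = 1 + Σ_k P[i][k]·h[k].
  h[0] = 1 + 1/4·h[0] + 1/4·h[1] + 1/4·h[2]
  h[1] = 1 + 1/4·h[0] + 1/8·h[1] + 3/8·h[2]
  h[2] = 1 + 1/8·h[0] + 1/4·h[1] + 1/4·h[2]
Solving the 3×3 linear system over states ≠ 3 gives exactly h = [144/41, 142/41, 126/41, 0] (h[3] = 0 is the target).

h = [3.5122, 3.4634, 3.0732, 0.0000]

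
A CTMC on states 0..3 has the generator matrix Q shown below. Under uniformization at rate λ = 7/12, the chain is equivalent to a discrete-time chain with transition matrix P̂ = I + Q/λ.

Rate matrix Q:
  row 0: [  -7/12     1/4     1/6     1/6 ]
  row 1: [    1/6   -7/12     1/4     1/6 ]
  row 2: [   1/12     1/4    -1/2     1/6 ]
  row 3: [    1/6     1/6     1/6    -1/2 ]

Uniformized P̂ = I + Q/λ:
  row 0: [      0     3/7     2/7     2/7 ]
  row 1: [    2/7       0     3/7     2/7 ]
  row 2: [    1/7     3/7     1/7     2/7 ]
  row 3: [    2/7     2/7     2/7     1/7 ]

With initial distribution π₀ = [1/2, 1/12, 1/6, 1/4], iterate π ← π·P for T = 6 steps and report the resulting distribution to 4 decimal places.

π = [0.1912, 0.2738, 0.2850, 0.2500]

t=0: π = [0.5000, 0.0833, 0.1667, 0.2500]
t=1: π = [0.1190, 0.3571, 0.2738, 0.2500]
t=2: π = [0.2126, 0.2398, 0.2976, 0.2500]
t=3: π = [0.1825, 0.2901, 0.2775, 0.2500]
t=4: π = [0.1939, 0.2685, 0.2875, 0.2500]
t=5: π = [0.1892, 0.2778, 0.2830, 0.2500]
t=6: π = [0.1912, 0.2738, 0.2850, 0.2500]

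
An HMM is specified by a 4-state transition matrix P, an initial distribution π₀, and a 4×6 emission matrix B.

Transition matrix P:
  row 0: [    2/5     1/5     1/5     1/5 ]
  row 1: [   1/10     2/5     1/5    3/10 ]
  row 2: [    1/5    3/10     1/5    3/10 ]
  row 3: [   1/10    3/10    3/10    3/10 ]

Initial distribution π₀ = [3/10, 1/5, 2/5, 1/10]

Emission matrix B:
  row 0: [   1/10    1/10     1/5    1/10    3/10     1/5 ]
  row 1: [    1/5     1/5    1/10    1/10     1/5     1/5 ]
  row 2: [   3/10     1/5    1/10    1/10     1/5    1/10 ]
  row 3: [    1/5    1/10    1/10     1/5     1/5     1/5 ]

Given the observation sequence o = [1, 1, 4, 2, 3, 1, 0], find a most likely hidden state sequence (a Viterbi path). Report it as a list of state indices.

t=0: δ = [3.000e-02, 4.000e-02, 8.000e-02, 1.000e-02]  (obs o_0=1)
t=1: δ = [1.600e-03, 4.800e-03, 3.200e-03, 2.400e-03]  ψ = [2, 2, 2, 2]  (obs o_1=1)
t=2: δ = [1.920e-04, 3.840e-04, 1.920e-04, 2.880e-04]  ψ = [0, 1, 1, 1]  (obs o_2=4)
t=3: δ = [1.536e-05, 1.536e-05, 8.640e-06, 1.152e-05]  ψ = [0, 1, 3, 1]  (obs o_3=2)
t=4: δ = [6.144e-07, 6.144e-07, 3.456e-07, 9.216e-07]  ψ = [0, 1, 3, 1]  (obs o_4=3)
t=5: δ = [2.458e-08, 5.530e-08, 5.530e-08, 2.765e-08]  ψ = [0, 3, 3, 3]  (obs o_5=1)
t=6: δ = [1.106e-09, 4.424e-09, 3.318e-09, 3.318e-09]  ψ = [2, 1, 1, 1]  (obs o_6=0)
backtrack: best end state = 1; path = [2, 1, 1, 1, 3, 1, 1]

path = [2, 1, 1, 1, 3, 1, 1]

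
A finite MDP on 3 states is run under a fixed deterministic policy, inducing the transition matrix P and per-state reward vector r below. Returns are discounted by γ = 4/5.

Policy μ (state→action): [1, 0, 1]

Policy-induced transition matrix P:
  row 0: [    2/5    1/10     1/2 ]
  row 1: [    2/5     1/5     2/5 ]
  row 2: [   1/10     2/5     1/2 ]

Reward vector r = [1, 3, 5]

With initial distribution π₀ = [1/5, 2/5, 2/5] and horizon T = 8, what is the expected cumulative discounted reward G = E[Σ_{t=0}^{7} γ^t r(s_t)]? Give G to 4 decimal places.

G = 14.1839

t=0: π = [0.2000, 0.4000, 0.4000], E[r] = 3.4000, γ^t·E[r] = 3.400000, running G = 3.400000
t=1: π = [0.2800, 0.2600, 0.4600], E[r] = 3.3600, γ^t·E[r] = 2.688000, running G = 6.088000
t=2: π = [0.2620, 0.2640, 0.4740], E[r] = 3.4240, γ^t·E[r] = 2.191360, running G = 8.279360
t=3: π = [0.2578, 0.2686, 0.4736], E[r] = 3.4316, γ^t·E[r] = 1.756979, running G = 10.036339
t=4: π = [0.2579, 0.2689, 0.4731], E[r] = 3.4304, γ^t·E[r] = 1.405108, running G = 11.441447
t=5: π = [0.2581, 0.2688, 0.4731], E[r] = 3.4301, γ^t·E[r] = 1.123974, running G = 12.565421
t=6: π = [0.2581, 0.2688, 0.4731], E[r] = 3.4301, γ^t·E[r] = 0.899179, running G = 13.464600
t=7: π = [0.2581, 0.2688, 0.4731], E[r] = 3.4301, γ^t·E[r] = 0.719346, running G = 14.183946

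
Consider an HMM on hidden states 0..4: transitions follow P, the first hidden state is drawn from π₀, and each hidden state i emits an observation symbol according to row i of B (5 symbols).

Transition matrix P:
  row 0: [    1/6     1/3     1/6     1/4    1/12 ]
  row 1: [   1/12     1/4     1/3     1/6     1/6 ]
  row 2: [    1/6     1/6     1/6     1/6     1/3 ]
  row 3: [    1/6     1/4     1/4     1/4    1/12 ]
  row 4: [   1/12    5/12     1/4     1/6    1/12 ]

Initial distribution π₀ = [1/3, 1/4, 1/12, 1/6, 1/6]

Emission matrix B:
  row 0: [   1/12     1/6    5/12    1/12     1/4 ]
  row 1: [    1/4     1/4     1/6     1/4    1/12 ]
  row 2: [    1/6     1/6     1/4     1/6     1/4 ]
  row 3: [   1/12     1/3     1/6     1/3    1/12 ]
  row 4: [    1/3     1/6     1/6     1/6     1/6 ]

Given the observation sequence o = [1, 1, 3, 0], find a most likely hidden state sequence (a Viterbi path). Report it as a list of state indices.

path = [0, 1, 2, 4]

t=0: δ = [5.556e-02, 6.250e-02, 1.389e-02, 5.556e-02, 2.778e-02]  (obs o_0=1)
t=1: δ = [1.543e-03, 4.630e-03, 3.472e-03, 4.630e-03, 1.736e-03]  ψ = [0, 0, 1, 0, 1]  (obs o_1=1)
t=2: δ = [6.430e-05, 2.894e-04, 2.572e-04, 3.858e-04, 1.929e-04]  ψ = [3, 1, 1, 3, 2]  (obs o_2=3)
t=3: δ = [5.358e-06, 2.411e-05, 1.608e-05, 8.038e-06, 2.858e-05]  ψ = [3, 3, 1, 3, 2]  (obs o_3=0)
backtrack: best end state = 4; path = [0, 1, 2, 4]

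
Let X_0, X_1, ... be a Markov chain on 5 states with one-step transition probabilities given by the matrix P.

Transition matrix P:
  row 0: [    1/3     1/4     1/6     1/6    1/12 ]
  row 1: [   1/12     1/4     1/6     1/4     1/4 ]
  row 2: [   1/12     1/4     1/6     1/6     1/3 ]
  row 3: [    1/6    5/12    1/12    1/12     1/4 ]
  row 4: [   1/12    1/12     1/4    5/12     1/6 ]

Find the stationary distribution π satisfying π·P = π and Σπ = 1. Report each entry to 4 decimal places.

π = [0.1361, 0.2503, 0.1665, 0.2245, 0.2226]

Balance equations π_j = Σ_i π_i·P[i][j]:
  π_0 = 1/3·π_0 + 1/12·π_1 + 1/12·π_2 + 1/6·π_3 + 1/12·π_4
  π_1 = 1/4·π_0 + 1/4·π_1 + 1/4·π_2 + 5/12·π_3 + 1/12·π_4
  π_2 = 1/6·π_0 + 1/6·π_1 + 1/6·π_2 + 1/12·π_3 + 1/4·π_4
  π_3 = 1/6·π_0 + 1/4·π_1 + 1/6·π_2 + 1/12·π_3 + 5/12·π_4
  normalize: π_0 + π_1 + π_2 + π_3 + π_4 = 1
Solving the linear system gives exactly π = [2671/19632, 819/3272, 3269/19632, 1469/6544, 1457/6544].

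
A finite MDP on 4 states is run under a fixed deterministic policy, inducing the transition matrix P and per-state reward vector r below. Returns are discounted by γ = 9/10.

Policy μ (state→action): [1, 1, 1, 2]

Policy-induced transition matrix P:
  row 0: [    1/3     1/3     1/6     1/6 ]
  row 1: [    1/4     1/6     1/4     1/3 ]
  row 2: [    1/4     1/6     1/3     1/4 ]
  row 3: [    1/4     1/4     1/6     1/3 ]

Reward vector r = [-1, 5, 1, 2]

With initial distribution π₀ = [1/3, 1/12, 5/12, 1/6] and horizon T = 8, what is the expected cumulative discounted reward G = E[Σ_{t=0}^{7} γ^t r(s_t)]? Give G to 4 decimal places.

t=0: π = [0.3333, 0.0833, 0.4167, 0.1667], E[r] = 0.8333, γ^t·E[r] = 0.833333, running G = 0.833333
t=1: π = [0.2778, 0.2361, 0.2431, 0.2431], E[r] = 1.6319, γ^t·E[r] = 1.468750, running G = 2.302083
t=2: π = [0.2731, 0.2332, 0.2269, 0.2668], E[r] = 1.6534, γ^t·E[r] = 1.339219, running G = 3.641302
t=3: π = [0.2728, 0.2344, 0.2239, 0.2689], E[r] = 1.6611, γ^t·E[r] = 1.210922, running G = 4.852224
t=4: π = [0.2727, 0.2345, 0.2235, 0.2692], E[r] = 1.6619, γ^t·E[r] = 1.090370, running G = 5.942594
t=5: π = [0.2727, 0.2346, 0.2235, 0.2693], E[r] = 1.6620, γ^t·E[r] = 0.981407, running G = 6.924001
t=6: π = [0.2727, 0.2346, 0.2235, 0.2693], E[r] = 1.6620, γ^t·E[r] = 0.883275, running G = 7.807276
t=7: π = [0.2727, 0.2346, 0.2235, 0.2693], E[r] = 1.6620, γ^t·E[r] = 0.794949, running G = 8.602225

G = 8.6022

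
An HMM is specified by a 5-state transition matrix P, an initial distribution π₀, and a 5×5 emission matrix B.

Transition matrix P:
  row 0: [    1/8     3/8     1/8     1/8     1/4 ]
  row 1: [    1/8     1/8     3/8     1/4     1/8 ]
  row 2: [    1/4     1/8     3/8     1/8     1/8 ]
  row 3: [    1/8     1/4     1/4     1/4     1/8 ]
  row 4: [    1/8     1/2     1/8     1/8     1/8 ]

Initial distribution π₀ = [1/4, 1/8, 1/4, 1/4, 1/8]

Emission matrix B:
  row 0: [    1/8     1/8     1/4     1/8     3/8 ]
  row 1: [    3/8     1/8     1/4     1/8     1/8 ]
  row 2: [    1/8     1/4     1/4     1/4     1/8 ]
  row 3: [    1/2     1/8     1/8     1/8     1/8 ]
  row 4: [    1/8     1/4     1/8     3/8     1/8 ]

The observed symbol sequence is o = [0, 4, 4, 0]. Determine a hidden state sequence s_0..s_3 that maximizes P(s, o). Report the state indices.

path = [3, 2, 0, 1]

t=0: δ = [3.125e-02, 4.688e-02, 3.125e-02, 1.250e-01, 1.562e-02]  (obs o_0=0)
t=1: δ = [5.859e-03, 3.906e-03, 3.906e-03, 3.906e-03, 1.953e-03]  ψ = [3, 3, 3, 3, 3]  (obs o_1=4)
t=2: δ = [3.662e-04, 2.747e-04, 1.831e-04, 1.221e-04, 1.831e-04]  ψ = [2, 0, 1, 1, 0]  (obs o_2=4)
t=3: δ = [5.722e-06, 5.150e-05, 1.287e-05, 3.433e-05, 1.144e-05]  ψ = [0, 0, 1, 1, 0]  (obs o_3=0)
backtrack: best end state = 1; path = [3, 2, 0, 1]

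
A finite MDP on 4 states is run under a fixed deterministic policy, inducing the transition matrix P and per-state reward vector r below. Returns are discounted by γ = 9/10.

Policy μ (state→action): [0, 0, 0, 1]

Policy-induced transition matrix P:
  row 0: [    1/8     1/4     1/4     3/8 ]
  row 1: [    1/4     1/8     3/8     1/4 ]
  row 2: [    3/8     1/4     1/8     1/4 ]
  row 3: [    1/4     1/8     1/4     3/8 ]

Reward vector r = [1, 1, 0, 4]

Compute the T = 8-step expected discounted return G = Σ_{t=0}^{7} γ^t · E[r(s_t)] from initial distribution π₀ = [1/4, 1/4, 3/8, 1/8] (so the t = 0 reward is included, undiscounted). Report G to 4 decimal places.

G = 9.0165

t=0: π = [0.2500, 0.2500, 0.3750, 0.1250], E[r] = 1.0000, γ^t·E[r] = 1.000000, running G = 1.000000
t=1: π = [0.2656, 0.2031, 0.2344, 0.2969], E[r] = 1.6563, γ^t·E[r] = 1.490625, running G = 2.490625
t=2: π = [0.2461, 0.1875, 0.2461, 0.3203], E[r] = 1.7148, γ^t·E[r] = 1.389023, running G = 3.879648
t=3: π = [0.2500, 0.1865, 0.2427, 0.3208], E[r] = 1.7197, γ^t·E[r] = 1.253681, running G = 5.133329
t=4: π = [0.2491, 0.1866, 0.2430, 0.3214], E[r] = 1.7211, γ^t·E[r] = 1.129194, running G = 6.262523
t=5: π = [0.2492, 0.1865, 0.2430, 0.3213], E[r] = 1.7210, γ^t·E[r] = 1.016211, running G = 7.278734
t=6: π = [0.2492, 0.1865, 0.2429, 0.3213], E[r] = 1.7210, γ^t·E[r] = 0.914614, running G = 8.193348
t=7: π = [0.2492, 0.1865, 0.2429, 0.3213], E[r] = 1.7210, γ^t·E[r] = 0.823150, running G = 9.016498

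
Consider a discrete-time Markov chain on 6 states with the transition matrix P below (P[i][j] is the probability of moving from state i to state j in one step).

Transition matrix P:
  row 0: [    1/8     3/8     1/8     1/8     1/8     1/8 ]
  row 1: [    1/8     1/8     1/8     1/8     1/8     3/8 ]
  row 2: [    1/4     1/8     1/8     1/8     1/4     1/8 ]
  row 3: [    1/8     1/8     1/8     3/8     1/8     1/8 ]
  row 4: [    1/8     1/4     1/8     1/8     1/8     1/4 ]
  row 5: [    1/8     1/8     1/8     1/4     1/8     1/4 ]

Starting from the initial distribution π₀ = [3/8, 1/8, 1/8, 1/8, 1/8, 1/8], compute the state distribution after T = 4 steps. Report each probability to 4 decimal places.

t=0: π = [0.3750, 0.1250, 0.1250, 0.1250, 0.1250, 0.1250]
t=1: π = [0.1406, 0.2344, 0.1250, 0.1719, 0.1406, 0.1875]
t=2: π = [0.1406, 0.1777, 0.1250, 0.1914, 0.1406, 0.2246]
t=3: π = [0.1406, 0.1777, 0.1250, 0.2009, 0.1406, 0.2151]
t=4: π = [0.1406, 0.1777, 0.1250, 0.2021, 0.1406, 0.2139]

π = [0.1406, 0.1777, 0.1250, 0.2021, 0.1406, 0.2139]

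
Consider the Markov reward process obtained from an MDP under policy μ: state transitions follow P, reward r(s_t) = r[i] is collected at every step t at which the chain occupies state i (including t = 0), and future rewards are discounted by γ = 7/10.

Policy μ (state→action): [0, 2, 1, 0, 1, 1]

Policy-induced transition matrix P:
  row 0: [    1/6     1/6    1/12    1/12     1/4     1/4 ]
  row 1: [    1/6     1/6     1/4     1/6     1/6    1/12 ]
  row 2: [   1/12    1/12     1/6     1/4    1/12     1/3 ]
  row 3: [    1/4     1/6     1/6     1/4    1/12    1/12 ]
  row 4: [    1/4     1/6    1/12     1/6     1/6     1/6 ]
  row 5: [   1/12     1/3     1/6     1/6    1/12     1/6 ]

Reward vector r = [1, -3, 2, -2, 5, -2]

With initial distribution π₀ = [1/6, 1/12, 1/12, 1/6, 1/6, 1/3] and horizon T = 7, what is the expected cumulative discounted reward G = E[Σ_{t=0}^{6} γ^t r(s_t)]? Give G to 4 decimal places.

G = -0.3631

t=0: π = [0.1667, 0.0833, 0.0833, 0.1667, 0.1667, 0.3333], E[r] = -0.0833, γ^t·E[r] = -0.083333, running G = -0.083333
t=1: π = [0.1597, 0.2153, 0.1458, 0.1736, 0.1319, 0.1736], E[r] = -0.2292, γ^t·E[r] = -0.160417, running G = -0.243750
t=2: π = [0.1655, 0.1834, 0.1603, 0.1800, 0.1389, 0.1719], E[r] = -0.0735, γ^t·E[r] = -0.036013, running G = -0.279763
t=3: π = [0.1656, 0.1820, 0.1566, 0.1812, 0.1378, 0.1769], E[r] = -0.0945, γ^t·E[r] = -0.032404, running G = -0.312167
t=4: π = [0.1655, 0.1831, 0.1566, 0.1810, 0.1376, 0.1763], E[r] = -0.0975, γ^t·E[r] = -0.023413, running G = -0.335581
t=5: π = [0.1655, 0.1830, 0.1567, 0.1810, 0.1376, 0.1762], E[r] = -0.0964, γ^t·E[r] = -0.016210, running G = -0.351791
t=6: π = [0.1655, 0.1830, 0.1567, 0.1810, 0.1376, 0.1762], E[r] = -0.0965, γ^t·E[r] = -0.011350, running G = -0.363141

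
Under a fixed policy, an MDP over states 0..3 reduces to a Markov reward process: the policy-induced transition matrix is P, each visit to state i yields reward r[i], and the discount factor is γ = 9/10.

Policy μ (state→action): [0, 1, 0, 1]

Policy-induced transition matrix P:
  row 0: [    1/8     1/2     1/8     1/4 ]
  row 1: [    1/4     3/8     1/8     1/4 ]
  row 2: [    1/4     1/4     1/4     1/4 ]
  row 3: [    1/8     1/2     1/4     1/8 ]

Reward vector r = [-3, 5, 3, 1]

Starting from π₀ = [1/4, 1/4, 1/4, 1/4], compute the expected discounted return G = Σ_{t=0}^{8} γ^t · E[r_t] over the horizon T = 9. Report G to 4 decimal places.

t=0: π = [0.2500, 0.2500, 0.2500, 0.2500], E[r] = 1.5000, γ^t·E[r] = 1.500000, running G = 1.500000
t=1: π = [0.1875, 0.4063, 0.1875, 0.2188], E[r] = 2.2500, γ^t·E[r] = 2.025000, running G = 3.525000
t=2: π = [0.1992, 0.4023, 0.1758, 0.2227], E[r] = 2.1641, γ^t·E[r] = 1.752891, running G = 5.277891
t=3: π = [0.1973, 0.4058, 0.1748, 0.2222], E[r] = 2.1836, γ^t·E[r] = 1.591840, running G = 6.869730
t=4: π = [0.1976, 0.4056, 0.1746, 0.2222], E[r] = 2.1813, γ^t·E[r] = 1.431134, running G = 8.300865
t=5: π = [0.1975, 0.4056, 0.1746, 0.2222], E[r] = 2.1817, γ^t·E[r] = 1.288273, running G = 9.589138
t=6: π = [0.1975, 0.4056, 0.1746, 0.2222], E[r] = 2.1817, γ^t·E[r] = 1.159418, running G = 10.748556
t=7: π = [0.1975, 0.4056, 0.1746, 0.2222], E[r] = 2.1817, γ^t·E[r] = 1.043481, running G = 11.792037
t=8: π = [0.1975, 0.4056, 0.1746, 0.2222], E[r] = 2.1817, γ^t·E[r] = 0.939132, running G = 12.731169

G = 12.7312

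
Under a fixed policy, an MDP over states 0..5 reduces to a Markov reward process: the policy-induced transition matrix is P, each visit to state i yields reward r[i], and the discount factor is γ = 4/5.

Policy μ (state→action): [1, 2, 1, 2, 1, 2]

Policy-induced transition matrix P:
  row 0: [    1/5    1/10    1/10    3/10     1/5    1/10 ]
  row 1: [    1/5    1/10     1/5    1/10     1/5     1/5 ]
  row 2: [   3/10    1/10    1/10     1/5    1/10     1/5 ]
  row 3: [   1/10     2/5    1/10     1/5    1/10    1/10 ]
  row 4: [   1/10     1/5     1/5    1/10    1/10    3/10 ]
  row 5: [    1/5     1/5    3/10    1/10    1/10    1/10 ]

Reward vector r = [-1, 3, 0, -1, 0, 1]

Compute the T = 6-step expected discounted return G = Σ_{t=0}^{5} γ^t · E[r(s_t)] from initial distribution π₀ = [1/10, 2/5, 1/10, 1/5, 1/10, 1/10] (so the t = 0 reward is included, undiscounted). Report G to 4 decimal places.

t=0: π = [0.1000, 0.4000, 0.1000, 0.2000, 0.1000, 0.1000], E[r] = 1.0000, γ^t·E[r] = 1.000000, running G = 1.000000
t=1: π = [0.1800, 0.1800, 0.1700, 0.1500, 0.1500, 0.1700], E[r] = 0.3800, γ^t·E[r] = 0.304000, running G = 1.304000
t=2: π = [0.1870, 0.1770, 0.1670, 0.1680, 0.1360, 0.1650], E[r] = 0.3410, γ^t·E[r] = 0.218240, running G = 1.522240
t=3: π = [0.1863, 0.1805, 0.1643, 0.1709, 0.1364, 0.1616], E[r] = 0.3459, γ^t·E[r] = 0.177101, running G = 1.699341
t=4: π = [0.1857, 0.1811, 0.1640, 0.1708, 0.1367, 0.1618], E[r] = 0.3485, γ^t·E[r] = 0.142742, running G = 1.842082
t=5: π = [0.1857, 0.1811, 0.1641, 0.1706, 0.1367, 0.1618], E[r] = 0.3488, γ^t·E[r] = 0.114296, running G = 1.956378

G = 1.9564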